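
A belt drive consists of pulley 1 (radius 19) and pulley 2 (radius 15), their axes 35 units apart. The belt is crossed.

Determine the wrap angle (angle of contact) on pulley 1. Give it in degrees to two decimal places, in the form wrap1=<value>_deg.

wrap1=332.54_deg

crossed belt: β = asin((r1+r2)/C) = asin(34/35) = 76.2709°
wrap1 = wrap2 = π + 2β = 332.5417°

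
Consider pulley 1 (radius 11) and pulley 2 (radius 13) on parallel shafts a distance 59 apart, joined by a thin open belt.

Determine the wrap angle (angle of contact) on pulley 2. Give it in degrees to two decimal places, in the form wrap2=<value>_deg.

wrap2=183.89_deg

open belt: β = asin((r2−r1)/C) = asin(2/59) = 1.9426°
wrap1 = π − 2β = 176.1148°
wrap2 = π + 2β = 183.8852°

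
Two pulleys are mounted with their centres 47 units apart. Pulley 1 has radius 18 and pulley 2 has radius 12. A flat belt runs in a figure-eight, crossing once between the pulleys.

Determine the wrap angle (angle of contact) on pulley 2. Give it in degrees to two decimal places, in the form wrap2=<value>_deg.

wrap2=259.33_deg

crossed belt: β = asin((r1+r2)/C) = asin(30/47) = 39.6650°
wrap1 = wrap2 = π + 2β = 259.3300°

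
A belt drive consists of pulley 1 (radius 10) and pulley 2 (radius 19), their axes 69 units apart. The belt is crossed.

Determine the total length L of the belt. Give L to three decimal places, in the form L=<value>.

crossed belt: β = asin((r1+r2)/C) = asin(29/69) = 24.8529°
wrap1 = wrap2 = π + 2β = 229.7058°
tangent length = C·cosβ = 62.6099
L = (r1+r2)·wrap + 2·C·cosβ = 29·4.0091 + 2·62.6099 = 241.4843

L=241.484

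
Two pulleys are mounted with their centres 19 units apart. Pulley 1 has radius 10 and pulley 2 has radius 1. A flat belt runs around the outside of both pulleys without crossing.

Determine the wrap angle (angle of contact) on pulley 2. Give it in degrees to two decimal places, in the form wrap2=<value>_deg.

wrap2=123.45_deg

open belt: β = asin((r2−r1)/C) = asin(-9/19) = -28.2737°
wrap1 = π − 2β = 236.5474°
wrap2 = π + 2β = 123.4526°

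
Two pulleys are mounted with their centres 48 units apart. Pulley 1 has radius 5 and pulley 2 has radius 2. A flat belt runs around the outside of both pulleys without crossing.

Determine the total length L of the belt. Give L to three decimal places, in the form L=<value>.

L=118.179

open belt: β = asin((r2−r1)/C) = asin(-3/48) = -3.5833°
wrap1 = π − 2β = 187.1666°
wrap2 = π + 2β = 172.8334°
tangent length = C·cosβ = 47.9062
L = r1·wrap1 + r2·wrap2 + 2·C·cosβ = 5·3.2667 + 2·3.0165 + 2·47.9062 = 118.1787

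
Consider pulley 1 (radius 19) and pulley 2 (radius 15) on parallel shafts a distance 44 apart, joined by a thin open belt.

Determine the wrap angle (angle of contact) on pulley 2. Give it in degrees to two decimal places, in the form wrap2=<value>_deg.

open belt: β = asin((r2−r1)/C) = asin(-4/44) = -5.2159°
wrap1 = π − 2β = 190.4318°
wrap2 = π + 2β = 169.5682°

wrap2=169.57_deg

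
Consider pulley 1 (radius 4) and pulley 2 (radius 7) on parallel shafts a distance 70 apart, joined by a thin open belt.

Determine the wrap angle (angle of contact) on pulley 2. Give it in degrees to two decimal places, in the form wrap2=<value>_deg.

wrap2=184.91_deg

open belt: β = asin((r2−r1)/C) = asin(3/70) = 2.4563°
wrap1 = π − 2β = 175.0874°
wrap2 = π + 2β = 184.9126°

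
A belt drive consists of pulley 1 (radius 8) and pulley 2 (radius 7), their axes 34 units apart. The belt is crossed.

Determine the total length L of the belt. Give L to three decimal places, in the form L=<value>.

L=121.856

crossed belt: β = asin((r1+r2)/C) = asin(15/34) = 26.1790°
wrap1 = wrap2 = π + 2β = 232.3579°
tangent length = C·cosβ = 30.5123
L = (r1+r2)·wrap + 2·C·cosβ = 15·4.0554 + 2·30.5123 = 121.8558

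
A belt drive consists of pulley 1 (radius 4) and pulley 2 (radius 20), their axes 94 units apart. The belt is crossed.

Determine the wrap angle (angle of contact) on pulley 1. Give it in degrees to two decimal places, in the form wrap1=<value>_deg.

wrap1=209.58_deg

crossed belt: β = asin((r1+r2)/C) = asin(24/94) = 14.7925°
wrap1 = wrap2 = π + 2β = 209.5850°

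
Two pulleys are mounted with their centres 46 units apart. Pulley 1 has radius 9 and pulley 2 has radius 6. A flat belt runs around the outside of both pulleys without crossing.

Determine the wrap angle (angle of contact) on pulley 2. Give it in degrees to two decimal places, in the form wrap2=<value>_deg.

open belt: β = asin((r2−r1)/C) = asin(-3/46) = -3.7393°
wrap1 = π − 2β = 187.4787°
wrap2 = π + 2β = 172.5213°

wrap2=172.52_deg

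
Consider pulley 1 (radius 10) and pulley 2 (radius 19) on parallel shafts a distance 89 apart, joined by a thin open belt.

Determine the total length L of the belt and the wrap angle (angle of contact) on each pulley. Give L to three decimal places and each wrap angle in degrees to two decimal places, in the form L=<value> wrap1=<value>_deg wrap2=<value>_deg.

open belt: β = asin((r2−r1)/C) = asin(9/89) = 5.8039°
wrap1 = π − 2β = 168.3922°
wrap2 = π + 2β = 191.6078°
tangent length = C·cosβ = 88.5438
L = r1·wrap1 + r2·wrap2 + 2·C·cosβ = 10·2.9390 + 19·3.3442 + 2·88.5438 = 270.0171

L=270.017 wrap1=168.39_deg wrap2=191.61_deg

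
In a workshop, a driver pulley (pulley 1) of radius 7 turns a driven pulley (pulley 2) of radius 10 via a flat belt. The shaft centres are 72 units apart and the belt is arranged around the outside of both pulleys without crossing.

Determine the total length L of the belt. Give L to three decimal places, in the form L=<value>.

L=197.532

open belt: β = asin((r2−r1)/C) = asin(3/72) = 2.3880°
wrap1 = π − 2β = 175.2240°
wrap2 = π + 2β = 184.7760°
tangent length = C·cosβ = 71.9375
L = r1·wrap1 + r2·wrap2 + 2·C·cosβ = 7·3.0582 + 10·3.2250 + 2·71.9375 = 197.5321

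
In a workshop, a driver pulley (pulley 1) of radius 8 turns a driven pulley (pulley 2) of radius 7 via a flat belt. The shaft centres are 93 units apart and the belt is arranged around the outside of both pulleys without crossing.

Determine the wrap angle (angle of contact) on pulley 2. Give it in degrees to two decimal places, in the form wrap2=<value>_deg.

wrap2=178.77_deg

open belt: β = asin((r2−r1)/C) = asin(-1/93) = -0.6161°
wrap1 = π − 2β = 181.2322°
wrap2 = π + 2β = 178.7678°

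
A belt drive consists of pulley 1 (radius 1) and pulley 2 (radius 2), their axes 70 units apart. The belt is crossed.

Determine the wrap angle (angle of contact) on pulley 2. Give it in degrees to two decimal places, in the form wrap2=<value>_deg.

crossed belt: β = asin((r1+r2)/C) = asin(3/70) = 2.4563°
wrap1 = wrap2 = π + 2β = 184.9126°

wrap2=184.91_deg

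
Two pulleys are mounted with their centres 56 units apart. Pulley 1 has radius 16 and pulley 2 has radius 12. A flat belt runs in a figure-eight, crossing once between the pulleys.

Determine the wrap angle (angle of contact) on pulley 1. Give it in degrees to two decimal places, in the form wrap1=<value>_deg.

crossed belt: β = asin((r1+r2)/C) = asin(28/56) = 30.0000°
wrap1 = wrap2 = π + 2β = 240.0000°

wrap1=240.00_deg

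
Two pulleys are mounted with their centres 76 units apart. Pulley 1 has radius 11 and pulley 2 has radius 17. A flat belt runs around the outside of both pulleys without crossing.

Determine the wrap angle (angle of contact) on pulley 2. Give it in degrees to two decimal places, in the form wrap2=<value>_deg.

open belt: β = asin((r2−r1)/C) = asin(6/76) = 4.5281°
wrap1 = π − 2β = 170.9439°
wrap2 = π + 2β = 189.0561°

wrap2=189.06_deg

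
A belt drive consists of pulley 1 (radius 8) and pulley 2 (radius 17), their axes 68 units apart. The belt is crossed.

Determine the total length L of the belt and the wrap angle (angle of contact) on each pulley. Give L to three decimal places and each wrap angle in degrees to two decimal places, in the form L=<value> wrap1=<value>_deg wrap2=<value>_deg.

crossed belt: β = asin((r1+r2)/C) = asin(25/68) = 21.5706°
wrap1 = wrap2 = π + 2β = 223.1412°
tangent length = C·cosβ = 63.2376
L = (r1+r2)·wrap + 2·C·cosβ = 25·3.8945 + 2·63.2376 = 223.8390

L=223.839 wrap1=223.14_deg wrap2=223.14_deg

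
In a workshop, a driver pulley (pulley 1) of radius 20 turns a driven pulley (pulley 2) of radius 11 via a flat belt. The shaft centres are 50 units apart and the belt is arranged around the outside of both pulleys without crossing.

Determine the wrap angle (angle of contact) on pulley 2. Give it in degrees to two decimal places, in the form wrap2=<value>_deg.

wrap2=159.26_deg

open belt: β = asin((r2−r1)/C) = asin(-9/50) = -10.3698°
wrap1 = π − 2β = 200.7395°
wrap2 = π + 2β = 159.2605°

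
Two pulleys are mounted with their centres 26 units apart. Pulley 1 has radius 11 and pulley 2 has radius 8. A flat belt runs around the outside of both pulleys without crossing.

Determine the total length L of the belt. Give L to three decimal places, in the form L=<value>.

open belt: β = asin((r2−r1)/C) = asin(-3/26) = -6.6258°
wrap1 = π − 2β = 193.2516°
wrap2 = π + 2β = 166.7484°
tangent length = C·cosβ = 25.8263
L = r1·wrap1 + r2·wrap2 + 2·C·cosβ = 11·3.3729 + 8·2.9103 + 2·25.8263 = 112.0368

L=112.037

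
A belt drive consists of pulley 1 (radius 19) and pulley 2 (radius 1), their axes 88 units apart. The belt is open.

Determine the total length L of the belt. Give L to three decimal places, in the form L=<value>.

open belt: β = asin((r2−r1)/C) = asin(-18/88) = -11.8029°
wrap1 = π − 2β = 203.6058°
wrap2 = π + 2β = 156.3942°
tangent length = C·cosβ = 86.1394
L = r1·wrap1 + r2·wrap2 + 2·C·cosβ = 19·3.5536 + 1·2.7296 + 2·86.1394 = 242.5267

L=242.527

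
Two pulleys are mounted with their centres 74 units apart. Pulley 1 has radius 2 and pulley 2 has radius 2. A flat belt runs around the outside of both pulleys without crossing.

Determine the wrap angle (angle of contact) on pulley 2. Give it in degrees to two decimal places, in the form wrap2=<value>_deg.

open belt: β = asin((r2−r1)/C) = asin(0/74) = 0.0000°
wrap1 = π − 2β = 180.0000°
wrap2 = π + 2β = 180.0000°

wrap2=180.00_deg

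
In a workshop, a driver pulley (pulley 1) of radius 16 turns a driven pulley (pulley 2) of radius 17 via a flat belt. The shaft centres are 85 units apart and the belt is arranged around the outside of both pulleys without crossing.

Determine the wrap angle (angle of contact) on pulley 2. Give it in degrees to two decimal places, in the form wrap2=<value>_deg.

open belt: β = asin((r2−r1)/C) = asin(1/85) = 0.6741°
wrap1 = π − 2β = 178.6518°
wrap2 = π + 2β = 181.3482°

wrap2=181.35_deg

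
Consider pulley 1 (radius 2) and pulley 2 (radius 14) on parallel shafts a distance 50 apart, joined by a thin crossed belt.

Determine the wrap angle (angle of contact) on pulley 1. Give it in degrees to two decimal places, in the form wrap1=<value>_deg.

crossed belt: β = asin((r1+r2)/C) = asin(16/50) = 18.6629°
wrap1 = wrap2 = π + 2β = 217.3258°

wrap1=217.33_deg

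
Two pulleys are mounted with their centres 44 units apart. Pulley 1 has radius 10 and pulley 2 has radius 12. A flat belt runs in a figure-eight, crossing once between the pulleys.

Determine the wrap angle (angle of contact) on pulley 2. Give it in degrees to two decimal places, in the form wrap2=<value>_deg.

crossed belt: β = asin((r1+r2)/C) = asin(22/44) = 30.0000°
wrap1 = wrap2 = π + 2β = 240.0000°

wrap2=240.00_deg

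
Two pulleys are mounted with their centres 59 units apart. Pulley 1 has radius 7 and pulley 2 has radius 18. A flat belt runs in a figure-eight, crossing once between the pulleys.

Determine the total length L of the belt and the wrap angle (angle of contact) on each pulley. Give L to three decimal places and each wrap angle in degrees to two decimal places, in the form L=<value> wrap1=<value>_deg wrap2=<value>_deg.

L=207.301 wrap1=230.14_deg wrap2=230.14_deg

crossed belt: β = asin((r1+r2)/C) = asin(25/59) = 25.0702°
wrap1 = wrap2 = π + 2β = 230.1405°
tangent length = C·cosβ = 53.4416
L = (r1+r2)·wrap + 2·C·cosβ = 25·4.0167 + 2·53.4416 = 207.3008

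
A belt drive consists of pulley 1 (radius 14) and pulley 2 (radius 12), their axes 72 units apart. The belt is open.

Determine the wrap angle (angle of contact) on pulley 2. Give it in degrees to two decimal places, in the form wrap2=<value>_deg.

wrap2=176.82_deg

open belt: β = asin((r2−r1)/C) = asin(-2/72) = -1.5918°
wrap1 = π − 2β = 183.1835°
wrap2 = π + 2β = 176.8165°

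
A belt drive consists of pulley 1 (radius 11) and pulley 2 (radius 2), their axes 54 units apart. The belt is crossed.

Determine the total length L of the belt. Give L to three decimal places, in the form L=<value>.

L=151.986

crossed belt: β = asin((r1+r2)/C) = asin(13/54) = 13.9303°
wrap1 = wrap2 = π + 2β = 207.8605°
tangent length = C·cosβ = 52.4118
L = (r1+r2)·wrap + 2·C·cosβ = 13·3.6279 + 2·52.4118 = 151.9857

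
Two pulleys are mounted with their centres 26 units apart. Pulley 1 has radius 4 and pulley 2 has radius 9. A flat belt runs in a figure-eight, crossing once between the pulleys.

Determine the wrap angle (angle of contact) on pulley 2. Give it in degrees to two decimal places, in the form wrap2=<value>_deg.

crossed belt: β = asin((r1+r2)/C) = asin(13/26) = 30.0000°
wrap1 = wrap2 = π + 2β = 240.0000°

wrap2=240.00_deg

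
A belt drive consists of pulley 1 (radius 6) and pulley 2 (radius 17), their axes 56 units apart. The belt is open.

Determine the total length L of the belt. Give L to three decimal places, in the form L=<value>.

L=186.424

open belt: β = asin((r2−r1)/C) = asin(11/56) = 11.3282°
wrap1 = π − 2β = 157.3436°
wrap2 = π + 2β = 202.6564°
tangent length = C·cosβ = 54.9090
L = r1·wrap1 + r2·wrap2 + 2·C·cosβ = 6·2.7462 + 17·3.5370 + 2·54.9090 = 186.4244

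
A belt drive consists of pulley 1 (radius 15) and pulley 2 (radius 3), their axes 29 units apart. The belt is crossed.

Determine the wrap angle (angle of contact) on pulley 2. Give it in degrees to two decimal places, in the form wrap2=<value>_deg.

wrap2=256.73_deg

crossed belt: β = asin((r1+r2)/C) = asin(18/29) = 38.3665°
wrap1 = wrap2 = π + 2β = 256.7330°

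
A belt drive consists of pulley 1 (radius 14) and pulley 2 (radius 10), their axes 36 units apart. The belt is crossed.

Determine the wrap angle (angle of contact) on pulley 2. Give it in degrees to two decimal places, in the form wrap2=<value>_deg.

crossed belt: β = asin((r1+r2)/C) = asin(24/36) = 41.8103°
wrap1 = wrap2 = π + 2β = 263.6206°

wrap2=263.62_deg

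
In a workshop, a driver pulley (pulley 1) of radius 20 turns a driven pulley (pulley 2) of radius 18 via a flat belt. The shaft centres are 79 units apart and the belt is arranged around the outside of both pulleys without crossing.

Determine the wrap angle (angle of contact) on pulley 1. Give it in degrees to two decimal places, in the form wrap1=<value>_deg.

open belt: β = asin((r2−r1)/C) = asin(-2/79) = -1.4507°
wrap1 = π − 2β = 182.9014°
wrap2 = π + 2β = 177.0986°

wrap1=182.90_deg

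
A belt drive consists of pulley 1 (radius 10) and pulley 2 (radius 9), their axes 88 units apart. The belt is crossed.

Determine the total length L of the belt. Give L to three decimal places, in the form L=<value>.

crossed belt: β = asin((r1+r2)/C) = asin(19/88) = 12.4689°
wrap1 = wrap2 = π + 2β = 204.9377°
tangent length = C·cosβ = 85.9244
L = (r1+r2)·wrap + 2·C·cosβ = 19·3.5768 + 2·85.9244 = 239.8087

L=239.809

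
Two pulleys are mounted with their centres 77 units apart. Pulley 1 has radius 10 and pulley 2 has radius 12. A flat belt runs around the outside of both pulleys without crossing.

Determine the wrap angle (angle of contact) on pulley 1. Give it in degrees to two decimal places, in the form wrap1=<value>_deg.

open belt: β = asin((r2−r1)/C) = asin(2/77) = 1.4884°
wrap1 = π − 2β = 177.0233°
wrap2 = π + 2β = 182.9767°

wrap1=177.02_deg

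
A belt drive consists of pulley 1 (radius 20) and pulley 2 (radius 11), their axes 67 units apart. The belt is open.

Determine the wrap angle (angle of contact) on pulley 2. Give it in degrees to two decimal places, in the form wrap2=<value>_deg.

open belt: β = asin((r2−r1)/C) = asin(-9/67) = -7.7198°
wrap1 = π − 2β = 195.4396°
wrap2 = π + 2β = 164.5604°

wrap2=164.56_deg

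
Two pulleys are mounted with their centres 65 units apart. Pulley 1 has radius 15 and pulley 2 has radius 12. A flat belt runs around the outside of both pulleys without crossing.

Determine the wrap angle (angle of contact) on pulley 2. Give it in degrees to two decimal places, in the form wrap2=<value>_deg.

open belt: β = asin((r2−r1)/C) = asin(-3/65) = -2.6454°
wrap1 = π − 2β = 185.2907°
wrap2 = π + 2β = 174.7093°

wrap2=174.71_deg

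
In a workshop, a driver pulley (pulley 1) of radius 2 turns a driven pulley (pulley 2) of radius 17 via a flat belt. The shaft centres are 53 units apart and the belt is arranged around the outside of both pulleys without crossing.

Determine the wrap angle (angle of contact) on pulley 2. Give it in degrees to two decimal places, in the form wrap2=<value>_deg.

open belt: β = asin((r2−r1)/C) = asin(15/53) = 16.4405°
wrap1 = π − 2β = 147.1191°
wrap2 = π + 2β = 212.8809°

wrap2=212.88_deg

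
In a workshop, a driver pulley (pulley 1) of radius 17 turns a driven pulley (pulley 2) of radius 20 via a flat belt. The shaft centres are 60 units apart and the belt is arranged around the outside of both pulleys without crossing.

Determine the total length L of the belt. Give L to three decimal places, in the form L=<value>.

L=236.389

open belt: β = asin((r2−r1)/C) = asin(3/60) = 2.8660°
wrap1 = π − 2β = 174.2680°
wrap2 = π + 2β = 185.7320°
tangent length = C·cosβ = 59.9250
L = r1·wrap1 + r2·wrap2 + 2·C·cosβ = 17·3.0416 + 20·3.2416 + 2·59.9250 = 236.3890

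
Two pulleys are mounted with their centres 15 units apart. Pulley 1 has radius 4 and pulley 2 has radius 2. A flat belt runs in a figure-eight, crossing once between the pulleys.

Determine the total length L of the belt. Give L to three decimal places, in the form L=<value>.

L=51.283

crossed belt: β = asin((r1+r2)/C) = asin(6/15) = 23.5782°
wrap1 = wrap2 = π + 2β = 227.1564°
tangent length = C·cosβ = 13.7477
L = (r1+r2)·wrap + 2·C·cosβ = 6·3.9646 + 2·13.7477 = 51.2832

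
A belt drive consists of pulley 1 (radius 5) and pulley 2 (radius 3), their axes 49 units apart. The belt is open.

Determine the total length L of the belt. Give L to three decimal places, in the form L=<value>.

open belt: β = asin((r2−r1)/C) = asin(-2/49) = -2.3393°
wrap1 = π − 2β = 184.6785°
wrap2 = π + 2β = 175.3215°
tangent length = C·cosβ = 48.9592
L = r1·wrap1 + r2·wrap2 + 2·C·cosβ = 5·3.2232 + 3·3.0599 + 2·48.9592 = 123.2144

L=123.214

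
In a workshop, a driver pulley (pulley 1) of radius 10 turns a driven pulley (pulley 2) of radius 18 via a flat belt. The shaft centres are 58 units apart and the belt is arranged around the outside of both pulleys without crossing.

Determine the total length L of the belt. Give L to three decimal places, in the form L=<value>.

L=205.070

open belt: β = asin((r2−r1)/C) = asin(8/58) = 7.9281°
wrap1 = π − 2β = 164.1437°
wrap2 = π + 2β = 195.8563°
tangent length = C·cosβ = 57.4456
L = r1·wrap1 + r2·wrap2 + 2·C·cosβ = 10·2.8648 + 18·3.4183 + 2·57.4456 = 205.0698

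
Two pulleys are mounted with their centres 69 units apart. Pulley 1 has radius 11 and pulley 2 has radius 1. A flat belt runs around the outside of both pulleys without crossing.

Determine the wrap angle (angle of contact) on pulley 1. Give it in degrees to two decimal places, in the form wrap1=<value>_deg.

wrap1=196.67_deg

open belt: β = asin((r2−r1)/C) = asin(-10/69) = -8.3331°
wrap1 = π − 2β = 196.6662°
wrap2 = π + 2β = 163.3338°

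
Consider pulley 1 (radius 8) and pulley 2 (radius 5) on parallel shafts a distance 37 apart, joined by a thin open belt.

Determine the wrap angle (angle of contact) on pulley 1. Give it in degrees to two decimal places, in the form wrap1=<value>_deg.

wrap1=189.30_deg

open belt: β = asin((r2−r1)/C) = asin(-3/37) = -4.6507°
wrap1 = π − 2β = 189.3014°
wrap2 = π + 2β = 170.6986°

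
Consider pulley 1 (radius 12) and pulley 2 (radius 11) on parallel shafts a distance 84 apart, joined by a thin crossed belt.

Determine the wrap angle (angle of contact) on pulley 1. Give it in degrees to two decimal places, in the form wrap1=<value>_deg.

crossed belt: β = asin((r1+r2)/C) = asin(23/84) = 15.8911°
wrap1 = wrap2 = π + 2β = 211.7822°

wrap1=211.78_deg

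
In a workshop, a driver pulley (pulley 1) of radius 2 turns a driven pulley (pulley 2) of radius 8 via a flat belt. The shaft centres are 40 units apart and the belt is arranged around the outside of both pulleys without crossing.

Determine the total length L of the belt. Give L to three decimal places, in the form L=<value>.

L=112.318

open belt: β = asin((r2−r1)/C) = asin(6/40) = 8.6269°
wrap1 = π − 2β = 162.7461°
wrap2 = π + 2β = 197.2539°
tangent length = C·cosβ = 39.5474
L = r1·wrap1 + r2·wrap2 + 2·C·cosβ = 2·2.8405 + 8·3.4427 + 2·39.5474 = 112.3176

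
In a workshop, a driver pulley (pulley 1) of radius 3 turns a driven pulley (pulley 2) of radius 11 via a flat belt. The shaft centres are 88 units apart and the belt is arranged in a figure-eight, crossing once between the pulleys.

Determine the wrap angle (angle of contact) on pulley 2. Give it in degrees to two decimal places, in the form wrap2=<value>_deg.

wrap2=198.31_deg

crossed belt: β = asin((r1+r2)/C) = asin(14/88) = 9.1541°
wrap1 = wrap2 = π + 2β = 198.3083°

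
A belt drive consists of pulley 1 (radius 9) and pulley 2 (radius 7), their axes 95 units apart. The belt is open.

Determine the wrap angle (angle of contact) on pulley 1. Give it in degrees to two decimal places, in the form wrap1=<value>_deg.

open belt: β = asin((r2−r1)/C) = asin(-2/95) = -1.2063°
wrap1 = π − 2β = 182.4126°
wrap2 = π + 2β = 177.5874°

wrap1=182.41_deg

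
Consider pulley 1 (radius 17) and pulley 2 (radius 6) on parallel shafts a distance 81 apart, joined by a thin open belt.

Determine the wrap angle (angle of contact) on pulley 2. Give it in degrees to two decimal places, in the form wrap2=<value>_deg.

wrap2=164.39_deg

open belt: β = asin((r2−r1)/C) = asin(-11/81) = -7.8050°
wrap1 = π − 2β = 195.6101°
wrap2 = π + 2β = 164.3899°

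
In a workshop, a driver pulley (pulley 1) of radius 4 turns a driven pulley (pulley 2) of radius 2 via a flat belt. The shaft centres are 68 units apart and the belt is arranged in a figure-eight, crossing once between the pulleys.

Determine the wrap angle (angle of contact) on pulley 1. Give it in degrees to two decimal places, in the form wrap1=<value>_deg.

crossed belt: β = asin((r1+r2)/C) = asin(6/68) = 5.0621°
wrap1 = wrap2 = π + 2β = 190.1242°

wrap1=190.12_deg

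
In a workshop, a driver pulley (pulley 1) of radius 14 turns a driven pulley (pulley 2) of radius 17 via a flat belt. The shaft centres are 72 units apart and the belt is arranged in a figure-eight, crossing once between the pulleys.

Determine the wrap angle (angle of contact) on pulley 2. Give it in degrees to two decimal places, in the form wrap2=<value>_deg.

wrap2=231.01_deg

crossed belt: β = asin((r1+r2)/C) = asin(31/72) = 25.5028°
wrap1 = wrap2 = π + 2β = 231.0056°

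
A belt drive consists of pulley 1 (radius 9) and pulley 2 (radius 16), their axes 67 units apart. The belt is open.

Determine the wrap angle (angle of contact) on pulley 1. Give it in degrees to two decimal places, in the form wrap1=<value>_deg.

wrap1=168.01_deg

open belt: β = asin((r2−r1)/C) = asin(7/67) = 5.9971°
wrap1 = π − 2β = 168.0059°
wrap2 = π + 2β = 191.9941°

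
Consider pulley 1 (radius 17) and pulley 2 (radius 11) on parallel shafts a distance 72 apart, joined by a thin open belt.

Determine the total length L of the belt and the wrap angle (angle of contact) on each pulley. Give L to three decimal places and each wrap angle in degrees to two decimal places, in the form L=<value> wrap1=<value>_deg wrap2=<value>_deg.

open belt: β = asin((r2−r1)/C) = asin(-6/72) = -4.7802°
wrap1 = π − 2β = 189.5604°
wrap2 = π + 2β = 170.4396°
tangent length = C·cosβ = 71.7496
L = r1·wrap1 + r2·wrap2 + 2·C·cosβ = 17·3.3085 + 11·2.9747 + 2·71.7496 = 232.4649

L=232.465 wrap1=189.56_deg wrap2=170.44_deg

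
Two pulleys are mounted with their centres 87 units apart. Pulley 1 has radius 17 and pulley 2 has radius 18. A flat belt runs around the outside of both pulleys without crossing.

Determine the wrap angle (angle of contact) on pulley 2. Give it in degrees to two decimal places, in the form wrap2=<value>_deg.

wrap2=181.32_deg

open belt: β = asin((r2−r1)/C) = asin(1/87) = 0.6586°
wrap1 = π − 2β = 178.6828°
wrap2 = π + 2β = 181.3172°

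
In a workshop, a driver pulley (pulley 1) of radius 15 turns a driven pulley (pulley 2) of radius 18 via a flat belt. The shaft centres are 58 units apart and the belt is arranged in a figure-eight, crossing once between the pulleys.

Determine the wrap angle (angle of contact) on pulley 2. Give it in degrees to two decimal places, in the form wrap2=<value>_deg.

wrap2=249.36_deg

crossed belt: β = asin((r1+r2)/C) = asin(33/58) = 34.6781°
wrap1 = wrap2 = π + 2β = 249.3562°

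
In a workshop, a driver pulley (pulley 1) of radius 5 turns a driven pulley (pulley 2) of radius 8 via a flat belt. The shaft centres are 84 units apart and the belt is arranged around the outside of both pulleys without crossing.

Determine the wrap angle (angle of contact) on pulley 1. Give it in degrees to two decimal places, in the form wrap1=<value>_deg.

wrap1=175.91_deg

open belt: β = asin((r2−r1)/C) = asin(3/84) = 2.0467°
wrap1 = π − 2β = 175.9066°
wrap2 = π + 2β = 184.0934°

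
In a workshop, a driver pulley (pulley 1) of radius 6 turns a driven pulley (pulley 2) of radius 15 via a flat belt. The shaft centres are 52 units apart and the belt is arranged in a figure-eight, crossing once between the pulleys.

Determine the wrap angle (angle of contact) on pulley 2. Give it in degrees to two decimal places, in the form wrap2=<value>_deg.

crossed belt: β = asin((r1+r2)/C) = asin(21/52) = 23.8188°
wrap1 = wrap2 = π + 2β = 227.6377°

wrap2=227.64_deg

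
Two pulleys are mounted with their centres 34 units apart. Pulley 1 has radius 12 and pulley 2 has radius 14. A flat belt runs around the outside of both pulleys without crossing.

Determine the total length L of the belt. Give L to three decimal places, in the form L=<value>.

open belt: β = asin((r2−r1)/C) = asin(2/34) = 3.3723°
wrap1 = π − 2β = 173.2554°
wrap2 = π + 2β = 186.7446°
tangent length = C·cosβ = 33.9411
L = r1·wrap1 + r2·wrap2 + 2·C·cosβ = 12·3.0239 + 14·3.2593 + 2·33.9411 = 149.7991

L=149.799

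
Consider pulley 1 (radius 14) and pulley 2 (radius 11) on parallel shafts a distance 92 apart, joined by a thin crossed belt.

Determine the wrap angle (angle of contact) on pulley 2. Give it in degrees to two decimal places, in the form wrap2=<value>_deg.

crossed belt: β = asin((r1+r2)/C) = asin(25/92) = 15.7678°
wrap1 = wrap2 = π + 2β = 211.5356°

wrap2=211.54_deg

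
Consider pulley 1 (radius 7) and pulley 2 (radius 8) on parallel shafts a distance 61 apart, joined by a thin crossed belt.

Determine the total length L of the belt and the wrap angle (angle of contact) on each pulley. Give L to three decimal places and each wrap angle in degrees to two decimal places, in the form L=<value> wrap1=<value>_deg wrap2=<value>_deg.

L=172.831 wrap1=208.47_deg wrap2=208.47_deg

crossed belt: β = asin((r1+r2)/C) = asin(15/61) = 14.2351°
wrap1 = wrap2 = π + 2β = 208.4702°
tangent length = C·cosβ = 59.1270
L = (r1+r2)·wrap + 2·C·cosβ = 15·3.6385 + 2·59.1270 = 172.8313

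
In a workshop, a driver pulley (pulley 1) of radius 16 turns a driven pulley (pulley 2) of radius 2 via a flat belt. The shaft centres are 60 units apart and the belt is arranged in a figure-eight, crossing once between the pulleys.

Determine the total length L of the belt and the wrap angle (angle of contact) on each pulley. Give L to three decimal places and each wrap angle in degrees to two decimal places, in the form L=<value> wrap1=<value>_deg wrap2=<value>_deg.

crossed belt: β = asin((r1+r2)/C) = asin(18/60) = 17.4576°
wrap1 = wrap2 = π + 2β = 214.9152°
tangent length = C·cosβ = 57.2364
L = (r1+r2)·wrap + 2·C·cosβ = 18·3.7510 + 2·57.2364 = 181.9903

L=181.990 wrap1=214.92_deg wrap2=214.92_deg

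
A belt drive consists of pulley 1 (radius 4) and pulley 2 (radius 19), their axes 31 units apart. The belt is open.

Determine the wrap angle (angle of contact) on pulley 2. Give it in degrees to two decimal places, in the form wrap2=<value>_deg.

wrap2=237.88_deg

open belt: β = asin((r2−r1)/C) = asin(15/31) = 28.9385°
wrap1 = π − 2β = 122.1229°
wrap2 = π + 2β = 237.8771°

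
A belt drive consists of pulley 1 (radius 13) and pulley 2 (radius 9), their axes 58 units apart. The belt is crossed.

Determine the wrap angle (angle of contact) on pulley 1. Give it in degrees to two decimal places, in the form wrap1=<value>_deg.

crossed belt: β = asin((r1+r2)/C) = asin(22/58) = 22.2910°
wrap1 = wrap2 = π + 2β = 224.5819°

wrap1=224.58_deg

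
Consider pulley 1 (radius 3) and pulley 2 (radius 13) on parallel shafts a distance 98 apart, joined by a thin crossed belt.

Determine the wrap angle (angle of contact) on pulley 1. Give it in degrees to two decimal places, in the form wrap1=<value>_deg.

wrap1=198.79_deg

crossed belt: β = asin((r1+r2)/C) = asin(16/98) = 9.3965°
wrap1 = wrap2 = π + 2β = 198.7930°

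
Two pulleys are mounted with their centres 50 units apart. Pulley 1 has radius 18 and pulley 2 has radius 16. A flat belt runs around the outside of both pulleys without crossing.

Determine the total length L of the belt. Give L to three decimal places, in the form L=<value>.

open belt: β = asin((r2−r1)/C) = asin(-2/50) = -2.2924°
wrap1 = π − 2β = 184.5849°
wrap2 = π + 2β = 175.4151°
tangent length = C·cosβ = 49.9600
L = r1·wrap1 + r2·wrap2 + 2·C·cosβ = 18·3.2216 + 16·3.0616 + 2·49.9600 = 206.8942

L=206.894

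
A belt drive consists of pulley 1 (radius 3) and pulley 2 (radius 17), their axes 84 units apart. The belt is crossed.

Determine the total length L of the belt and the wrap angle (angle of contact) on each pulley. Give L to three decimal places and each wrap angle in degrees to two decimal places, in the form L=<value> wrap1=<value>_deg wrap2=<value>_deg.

L=235.617 wrap1=207.55_deg wrap2=207.55_deg

crossed belt: β = asin((r1+r2)/C) = asin(20/84) = 13.7741°
wrap1 = wrap2 = π + 2β = 207.5483°
tangent length = C·cosβ = 81.5843
L = (r1+r2)·wrap + 2·C·cosβ = 20·3.6224 + 2·81.5843 = 235.6166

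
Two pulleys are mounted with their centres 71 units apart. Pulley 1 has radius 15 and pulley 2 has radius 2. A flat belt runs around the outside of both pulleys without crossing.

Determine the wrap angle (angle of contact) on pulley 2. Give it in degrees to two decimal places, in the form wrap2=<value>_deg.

wrap2=158.90_deg

open belt: β = asin((r2−r1)/C) = asin(-13/71) = -10.5503°
wrap1 = π − 2β = 201.1006°
wrap2 = π + 2β = 158.8994°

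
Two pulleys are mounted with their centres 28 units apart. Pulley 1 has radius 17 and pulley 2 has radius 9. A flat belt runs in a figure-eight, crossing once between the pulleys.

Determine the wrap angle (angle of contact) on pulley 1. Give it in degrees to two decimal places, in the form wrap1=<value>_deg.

crossed belt: β = asin((r1+r2)/C) = asin(26/28) = 68.2132°
wrap1 = wrap2 = π + 2β = 316.4264°

wrap1=316.43_deg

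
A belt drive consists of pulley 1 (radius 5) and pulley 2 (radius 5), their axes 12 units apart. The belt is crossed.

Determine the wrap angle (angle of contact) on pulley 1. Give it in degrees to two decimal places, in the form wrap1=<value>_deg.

crossed belt: β = asin((r1+r2)/C) = asin(10/12) = 56.4427°
wrap1 = wrap2 = π + 2β = 292.8854°

wrap1=292.89_deg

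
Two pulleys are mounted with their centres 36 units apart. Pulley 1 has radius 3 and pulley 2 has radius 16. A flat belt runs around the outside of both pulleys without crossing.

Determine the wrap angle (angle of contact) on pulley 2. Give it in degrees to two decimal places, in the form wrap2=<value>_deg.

wrap2=222.34_deg

open belt: β = asin((r2−r1)/C) = asin(13/36) = 21.1684°
wrap1 = π − 2β = 137.6631°
wrap2 = π + 2β = 222.3369°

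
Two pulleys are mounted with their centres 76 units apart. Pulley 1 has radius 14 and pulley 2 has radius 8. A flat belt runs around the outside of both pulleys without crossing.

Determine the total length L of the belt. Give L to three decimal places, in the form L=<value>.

open belt: β = asin((r2−r1)/C) = asin(-6/76) = -4.5281°
wrap1 = π − 2β = 189.0561°
wrap2 = π + 2β = 170.9439°
tangent length = C·cosβ = 75.7628
L = r1·wrap1 + r2·wrap2 + 2·C·cosβ = 14·3.2997 + 8·2.9835 + 2·75.7628 = 221.5890

L=221.589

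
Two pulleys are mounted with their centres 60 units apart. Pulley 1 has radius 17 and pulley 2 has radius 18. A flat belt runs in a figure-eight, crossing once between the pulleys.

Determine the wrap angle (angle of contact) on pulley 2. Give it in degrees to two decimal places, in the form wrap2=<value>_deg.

crossed belt: β = asin((r1+r2)/C) = asin(35/60) = 35.6853°
wrap1 = wrap2 = π + 2β = 251.3707°

wrap2=251.37_deg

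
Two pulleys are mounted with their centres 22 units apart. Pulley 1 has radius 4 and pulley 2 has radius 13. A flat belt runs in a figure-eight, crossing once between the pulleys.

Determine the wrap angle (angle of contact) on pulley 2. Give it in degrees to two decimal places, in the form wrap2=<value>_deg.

wrap2=281.20_deg

crossed belt: β = asin((r1+r2)/C) = asin(17/22) = 50.5994°
wrap1 = wrap2 = π + 2β = 281.1989°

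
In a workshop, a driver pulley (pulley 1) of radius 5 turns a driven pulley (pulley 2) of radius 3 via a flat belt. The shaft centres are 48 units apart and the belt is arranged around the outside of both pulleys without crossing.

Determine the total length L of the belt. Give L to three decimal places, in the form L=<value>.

L=121.216

open belt: β = asin((r2−r1)/C) = asin(-2/48) = -2.3880°
wrap1 = π − 2β = 184.7760°
wrap2 = π + 2β = 175.2240°
tangent length = C·cosβ = 47.9583
L = r1·wrap1 + r2·wrap2 + 2·C·cosβ = 5·3.2250 + 3·3.0582 + 2·47.9583 = 121.2161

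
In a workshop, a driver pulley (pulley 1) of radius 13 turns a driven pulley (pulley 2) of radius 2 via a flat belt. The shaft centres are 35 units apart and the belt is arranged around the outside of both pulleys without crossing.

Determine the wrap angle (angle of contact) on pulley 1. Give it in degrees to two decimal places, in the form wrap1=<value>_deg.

open belt: β = asin((r2−r1)/C) = asin(-11/35) = -18.3177°
wrap1 = π − 2β = 216.6354°
wrap2 = π + 2β = 143.3646°

wrap1=216.64_deg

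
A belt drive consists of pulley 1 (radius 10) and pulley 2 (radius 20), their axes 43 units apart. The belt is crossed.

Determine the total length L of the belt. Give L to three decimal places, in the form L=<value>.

L=202.188

crossed belt: β = asin((r1+r2)/C) = asin(30/43) = 44.2407°
wrap1 = wrap2 = π + 2β = 268.4814°
tangent length = C·cosβ = 30.8058
L = (r1+r2)·wrap + 2·C·cosβ = 30·4.6859 + 2·30.8058 = 202.1882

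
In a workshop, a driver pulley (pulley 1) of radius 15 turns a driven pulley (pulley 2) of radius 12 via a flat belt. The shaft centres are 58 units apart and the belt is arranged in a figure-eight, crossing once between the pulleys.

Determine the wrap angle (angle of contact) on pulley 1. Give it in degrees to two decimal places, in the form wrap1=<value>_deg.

wrap1=235.49_deg

crossed belt: β = asin((r1+r2)/C) = asin(27/58) = 27.7437°
wrap1 = wrap2 = π + 2β = 235.4874°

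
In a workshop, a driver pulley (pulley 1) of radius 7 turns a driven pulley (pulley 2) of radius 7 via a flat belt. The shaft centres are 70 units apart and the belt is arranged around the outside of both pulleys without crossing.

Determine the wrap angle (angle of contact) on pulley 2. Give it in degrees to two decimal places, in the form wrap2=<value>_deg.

open belt: β = asin((r2−r1)/C) = asin(0/70) = 0.0000°
wrap1 = π − 2β = 180.0000°
wrap2 = π + 2β = 180.0000°

wrap2=180.00_deg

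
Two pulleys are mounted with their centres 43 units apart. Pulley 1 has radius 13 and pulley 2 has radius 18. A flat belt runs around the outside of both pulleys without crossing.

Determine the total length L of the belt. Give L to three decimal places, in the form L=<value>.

open belt: β = asin((r2−r1)/C) = asin(5/43) = 6.6774°
wrap1 = π − 2β = 166.6452°
wrap2 = π + 2β = 193.3548°
tangent length = C·cosβ = 42.7083
L = r1·wrap1 + r2·wrap2 + 2·C·cosβ = 13·2.9085 + 18·3.3747 + 2·42.7083 = 183.9714

L=183.971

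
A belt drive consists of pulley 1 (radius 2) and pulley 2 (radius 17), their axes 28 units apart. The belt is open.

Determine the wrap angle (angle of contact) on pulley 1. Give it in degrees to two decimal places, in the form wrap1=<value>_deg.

wrap1=115.22_deg

open belt: β = asin((r2−r1)/C) = asin(15/28) = 32.3924°
wrap1 = π − 2β = 115.2153°
wrap2 = π + 2β = 244.7847°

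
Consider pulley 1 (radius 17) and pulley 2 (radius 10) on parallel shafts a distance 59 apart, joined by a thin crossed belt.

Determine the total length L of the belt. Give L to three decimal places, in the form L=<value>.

crossed belt: β = asin((r1+r2)/C) = asin(27/59) = 27.2341°
wrap1 = wrap2 = π + 2β = 234.4682°
tangent length = C·cosβ = 52.4595
L = (r1+r2)·wrap + 2·C·cosβ = 27·4.0922 + 2·52.4595 = 215.4095

L=215.410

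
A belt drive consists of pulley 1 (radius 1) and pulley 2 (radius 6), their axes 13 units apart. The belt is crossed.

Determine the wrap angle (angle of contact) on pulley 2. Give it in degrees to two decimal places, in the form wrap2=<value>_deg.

crossed belt: β = asin((r1+r2)/C) = asin(7/13) = 32.5790°
wrap1 = wrap2 = π + 2β = 245.1579°

wrap2=245.16_deg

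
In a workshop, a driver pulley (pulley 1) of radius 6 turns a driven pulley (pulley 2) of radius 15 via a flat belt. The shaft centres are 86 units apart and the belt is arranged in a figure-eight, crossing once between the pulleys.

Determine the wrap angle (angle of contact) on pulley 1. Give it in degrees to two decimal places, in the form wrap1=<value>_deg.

crossed belt: β = asin((r1+r2)/C) = asin(21/86) = 14.1337°
wrap1 = wrap2 = π + 2β = 208.2675°

wrap1=208.27_deg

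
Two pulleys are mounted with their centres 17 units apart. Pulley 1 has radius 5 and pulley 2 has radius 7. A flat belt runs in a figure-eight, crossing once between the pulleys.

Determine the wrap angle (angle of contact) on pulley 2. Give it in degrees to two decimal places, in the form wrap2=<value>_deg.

crossed belt: β = asin((r1+r2)/C) = asin(12/17) = 44.9009°
wrap1 = wrap2 = π + 2β = 269.8017°

wrap2=269.80_deg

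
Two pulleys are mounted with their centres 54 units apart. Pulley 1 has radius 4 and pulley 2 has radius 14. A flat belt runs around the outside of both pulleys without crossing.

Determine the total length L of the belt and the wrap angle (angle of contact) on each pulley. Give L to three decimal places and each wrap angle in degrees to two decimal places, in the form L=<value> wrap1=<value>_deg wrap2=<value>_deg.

L=166.406 wrap1=158.66_deg wrap2=201.34_deg

open belt: β = asin((r2−r1)/C) = asin(10/54) = 10.6719°
wrap1 = π − 2β = 158.6561°
wrap2 = π + 2β = 201.3439°
tangent length = C·cosβ = 53.0660
L = r1·wrap1 + r2·wrap2 + 2·C·cosβ = 4·2.7691 + 14·3.5141 + 2·53.0660 = 166.4059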